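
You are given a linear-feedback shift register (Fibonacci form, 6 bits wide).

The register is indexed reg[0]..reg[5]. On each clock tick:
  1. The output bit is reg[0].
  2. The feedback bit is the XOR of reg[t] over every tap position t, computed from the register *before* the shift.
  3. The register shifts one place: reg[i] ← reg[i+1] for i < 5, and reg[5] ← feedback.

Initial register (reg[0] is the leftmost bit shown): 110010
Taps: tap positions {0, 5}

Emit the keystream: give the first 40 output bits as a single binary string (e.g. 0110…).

tick  register→output (feedback)
  0  110010→1 (1)
  1  100101→1 (0)
  2  001010→0 (0)
  3  010100→0 (0)
  4  101000→1 (1)
  5  010001→0 (1)
  6  100011→1 (0)
  7  000110→0 (0)
  8  001100→0 (0)
  9  011000→0 (0)
 10  110000→1 (1)
 11  100001→1 (0)
 12  000010→0 (0)
 13  000100→0 (0)
 14  001000→0 (0)
 15  010000→0 (0)
 16  100000→1 (1)
 17  000001→0 (1)
 18  000011→0 (1)
 19  000111→0 (1)
 20  001111→0 (1)
 21  011111→0 (1)
 22  111111→1 (0)
 23  111110→1 (1)
 24  111101→1 (0)
 25  111010→1 (1)
 26  110101→1 (0)
 27  101010→1 (1)
 28  010101→0 (1)
 29  101011→1 (0)
 30  010110→0 (0)
 31  101100→1 (1)
 32  011001→0 (1)
 33  110011→1 (0)
 34  100110→1 (1)
 35  001101→0 (1)
 36  011011→0 (1)
 37  110111→1 (0)
 38  101110→1 (1)
 39  011101→0 (1)

1100101000110000100000111111010101100110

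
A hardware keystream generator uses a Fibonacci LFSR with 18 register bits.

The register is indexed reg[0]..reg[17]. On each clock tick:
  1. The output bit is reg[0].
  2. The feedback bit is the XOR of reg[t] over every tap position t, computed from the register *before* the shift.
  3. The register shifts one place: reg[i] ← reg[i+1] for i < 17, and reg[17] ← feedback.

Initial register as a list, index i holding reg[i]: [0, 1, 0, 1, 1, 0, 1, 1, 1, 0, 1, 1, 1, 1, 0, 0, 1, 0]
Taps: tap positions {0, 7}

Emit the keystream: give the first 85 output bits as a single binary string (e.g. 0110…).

0101101110111100101000010111101100000111001111100010011000001011010010001110101111001

k : reg_k → out_k, fb_k
0: 010110111011110010 → 0, fb=1
1: 101101110111100101 → 1, fb=0
2: 011011101111001010 → 0, fb=0
3: 110111011110010100 → 1, fb=0
4: 101110111100101000 → 1, fb=0
5: 011101111001010000 → 0, fb=1
6: 111011110010100001 → 1, fb=0
7: 110111100101000010 → 1, fb=1
8: 101111001010000101 → 1, fb=1
9: 011110010100001011 → 0, fb=1
10: 111100101000010111 → 1, fb=1
11: 111001010000101111 → 1, fb=0
12: 110010100001011110 → 1, fb=1
13: 100101000010111101 → 1, fb=1
14: 001010000101111011 → 0, fb=0
15: 010100001011110110 → 0, fb=0
16: 101000010111101100 → 1, fb=0
17: 010000101111011000 → 0, fb=0
18: 100001011110110000 → 1, fb=0
19: 000010111101100000 → 0, fb=1
20: 000101111011000001 → 0, fb=1
21: 001011110110000011 → 0, fb=1
22: 010111101100000111 → 0, fb=0
23: 101111011000001110 → 1, fb=0
24: 011110110000011100 → 0, fb=1
25: 111101100000111001 → 1, fb=1
26: 111011000001110011 → 1, fb=1
27: 110110000011100111 → 1, fb=1
28: 101100000111001111 → 1, fb=1
29: 011000001110011111 → 0, fb=0
30: 110000011100111110 → 1, fb=0
31: 100000111001111100 → 1, fb=0
32: 000001110011111000 → 0, fb=1
33: 000011100111110001 → 0, fb=0
34: 000111001111100010 → 0, fb=0
35: 001110011111000100 → 0, fb=1
36: 011100111110001001 → 0, fb=1
37: 111001111100010011 → 1, fb=0
38: 110011111000100110 → 1, fb=0
39: 100111110001001100 → 1, fb=0
40: 001111100010011000 → 0, fb=0
41: 011111000100110000 → 0, fb=0
42: 111110001001100000 → 1, fb=1
43: 111100010011000001 → 1, fb=0
44: 111000100110000010 → 1, fb=1
45: 110001001100000101 → 1, fb=1
46: 100010011000001011 → 1, fb=0
47: 000100110000010110 → 0, fb=1
48: 001001100000101101 → 0, fb=0
49: 010011000001011010 → 0, fb=0
50: 100110000010110100 → 1, fb=1
51: 001100000101101001 → 0, fb=0
52: 011000001011010010 → 0, fb=0
53: 110000010110100100 → 1, fb=0
54: 100000101101001000 → 1, fb=1
55: 000001011010010001 → 0, fb=1
56: 000010110100100011 → 0, fb=1
57: 000101101001000111 → 0, fb=0
58: 001011010010001110 → 0, fb=1
59: 010110100100011101 → 0, fb=0
60: 101101001000111010 → 1, fb=1
61: 011010010001110101 → 0, fb=1
62: 110100100011101011 → 1, fb=1
63: 101001000111010111 → 1, fb=1
64: 010010001110101111 → 0, fb=0
65: 100100011101011110 → 1, fb=0
66: 001000111010111100 → 0, fb=1
67: 010001110101111001 → 0, fb=1
68: 100011101011110011 → 1, fb=1
69: 000111010111100111 → 0, fb=1
70: 001110101111001111 → 0, fb=0
71: 011101011110011110 → 0, fb=1
72: 111010111100111101 → 1, fb=0
73: 110101111001111010 → 1, fb=0
74: 101011110011110100 → 1, fb=0
75: 010111100111101000 → 0, fb=0
76: 101111001111010000 → 1, fb=1
77: 011110011110100001 → 0, fb=1
78: 111100111101000011 → 1, fb=0
79: 111001111010000110 → 1, fb=0
80: 110011110100001100 → 1, fb=0
81: 100111101000011000 → 1, fb=1
82: 001111010000110001 → 0, fb=1
83: 011110100001100011 → 0, fb=0
84: 111101000011000110 → 1, fb=1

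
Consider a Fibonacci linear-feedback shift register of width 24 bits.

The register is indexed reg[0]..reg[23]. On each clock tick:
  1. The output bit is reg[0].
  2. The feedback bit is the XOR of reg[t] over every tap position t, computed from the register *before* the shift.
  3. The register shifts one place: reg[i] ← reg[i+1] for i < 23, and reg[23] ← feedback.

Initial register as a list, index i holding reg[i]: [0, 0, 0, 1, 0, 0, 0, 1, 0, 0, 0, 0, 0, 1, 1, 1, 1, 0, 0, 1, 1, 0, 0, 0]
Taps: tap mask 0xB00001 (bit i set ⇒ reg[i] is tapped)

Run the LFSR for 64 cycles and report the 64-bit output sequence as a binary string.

0001000100000111100110001111111000111101010001111010000000101100

tick  register→output (feedback)
  0  000100010000011110011000→0 (1)
  1  001000100000111100110001→0 (1)
  2  010001000001111001100011→0 (1)
  3  100010000011110011000111→1 (1)
  4  000100000111100110001111→0 (1)
  5  001000001111001100011111→0 (1)
  6  010000011110011000111111→0 (1)
  7  100000111100110001111111→1 (0)
  8  000001111001100011111110→0 (0)
  9  000011110011000111111100→0 (0)
 10  000111100110001111111000→0 (1)
 11  001111001100011111110001→0 (1)
 12  011110011000111111100011→0 (1)
 13  111100110001111111000111→1 (1)
 14  111001100011111110001111→1 (0)
 15  110011000111111100011110→1 (1)
 16  100110001111111000111101→1 (0)
 17  001100011111110001111010→0 (1)
 18  011000111111100011110101→0 (0)
 19  110001111111000111101010→1 (0)
 20  100011111110001111010100→1 (0)
 21  000111111100011110101000→0 (1)
 22  001111111000111101010001→0 (1)
 23  011111110001111010100011→0 (1)
 24  111111100011110101000111→1 (1)
 25  111111000111101010001111→1 (0)
 26  111110001111010100011110→1 (1)
 27  111100011110101000111101→1 (0)
 28  111000111101010001111010→1 (0)
 29  110001111010100011110100→1 (0)
 30  100011110101000111101000→1 (0)
 31  000111101010001111010000→0 (0)
 32  001111010100011110100000→0 (0)
 33  011110101000111101000000→0 (0)
 34  111101010001111010000000→1 (1)
 35  111010100011110100000001→1 (0)
 36  110101000111101000000010→1 (1)
 37  101010001111010000000101→1 (1)
 38  010100011110100000001011→0 (0)
 39  101000111101000000010110→1 (0)
 40  010001111010000000101100→0 (0)
 41  100011110100000001011000→1 (0)
 42  000111101000000010110000→0 (0)
 43  001111010000000101100000→0 (0)
 44  011110100000001011000000→0 (0)
 45  111101000000010110000000→1 (1)
 46  111010000000101100000001→1 (0)
 47  110100000001011000000010→1 (1)
 48  101000000010110000000101→1 (1)
 49  010000000101100000001011→0 (0)
 50  100000001011000000010110→1 (0)
 51  000000010110000000101100→0 (0)
 52  000000101100000001011000→0 (1)
 53  000001011000000010110001→0 (1)
 54  000010110000000101100011→0 (1)
 55  000101100000001011000111→0 (0)
 56  001011000000010110001110→0 (0)
 57  010110000000101100011100→0 (0)
 58  101100000001011000111000→1 (0)
 59  011000000010110001110000→0 (0)
 60  110000000101100011100000→1 (1)
 61  100000001011000111000001→1 (0)
 62  000000010110001110000010→0 (0)
 63  000000101100011100000100→0 (1)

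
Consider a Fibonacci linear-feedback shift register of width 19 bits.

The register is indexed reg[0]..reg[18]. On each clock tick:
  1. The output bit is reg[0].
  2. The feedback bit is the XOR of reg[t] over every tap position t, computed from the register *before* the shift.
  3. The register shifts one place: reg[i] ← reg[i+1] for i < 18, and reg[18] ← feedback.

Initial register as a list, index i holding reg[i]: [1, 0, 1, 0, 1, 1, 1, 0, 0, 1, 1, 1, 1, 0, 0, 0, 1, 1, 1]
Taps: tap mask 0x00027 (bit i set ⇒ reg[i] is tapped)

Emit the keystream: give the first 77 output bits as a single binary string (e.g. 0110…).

10101110011110001111000010001110100110000100111101011000000000001111000100000

tick  register→output (feedback)
  0  1010111001111000111→1 (1)
  1  0101110011110001111→0 (0)
  2  1011100111100011110→1 (0)
  3  0111001111000111100→0 (0)
  4  1110011110001111000→1 (0)
  5  1100111100011110000→1 (1)
  6  1001111000111100001→1 (0)
  7  0011110001111000010→0 (0)
  8  0111100011110000100→0 (0)
  9  1111000111100001000→1 (1)
 10  1110001111000010001→1 (1)
 11  1100011110000100011→1 (1)
 12  1000111100001000111→1 (0)
 13  0001111000010001110→0 (1)
 14  0011110000100011101→0 (0)
 15  0111100001000111010→0 (0)
 16  1111000010001110100→1 (1)
 17  1110000100011101001→1 (1)
 18  1100001000111010011→1 (0)
 19  1000010001110100110→1 (0)
 20  0000100011101001100→0 (0)
 21  0001000111010011000→0 (0)
 22  0010001110100110000→0 (1)
 23  0100011101001100001→0 (0)
 24  1000111010011000010→1 (0)
 25  0001110100110000100→0 (1)
 26  0011101001100001001→0 (1)
 27  0111010011000010011→0 (1)
 28  1110100110000100111→1 (1)
 29  1101001100001001111→1 (0)
 30  1010011000010011110→1 (1)
 31  0100110000100111101→0 (0)
 32  1001100001001111010→1 (1)
 33  0011000010011110101→0 (1)
 34  0110000100111101011→0 (0)
 35  1100001001111010110→1 (0)
 36  1000010011110101100→1 (0)
 37  0000100111101011000→0 (0)
 38  0001001111010110000→0 (0)
 39  0010011110101100000→0 (0)
 40  0100111101011000000→0 (0)
 41  1001111010110000000→1 (0)
 42  0011110101100000000→0 (0)
 43  0111101011000000000→0 (0)
 44  1111010110000000000→1 (0)
 45  1110101100000000000→1 (1)
 46  1101011000000000001→1 (1)
 47  1010110000000000011→1 (1)
 48  0101100000000000111→0 (1)
 49  1011000000000001111→1 (0)
 50  0110000000000011110→0 (0)
 51  1100000000000111100→1 (0)
 52  1000000000001111000→1 (1)
 53  0000000000011110001→0 (0)
 54  0000000000111100010→0 (0)
 55  0000000001111000100→0 (0)
 56  0000000011110001000→0 (0)
 57  0000000111100010000→0 (0)
 58  0000001111000100000→0 (0)
 59  0000011110001000000→0 (1)
 60  0000111100010000001→0 (1)
 61  0001111000100000011→0 (1)
 62  0011110001000000111→0 (0)
 63  0111100010000001110→0 (0)
 64  1111000100000011100→1 (1)
 65  1110001000000111001→1 (1)
 66  1100010000001110011→1 (1)
 67  1000100000011100111→1 (1)
 68  0001000000111001111→0 (0)
 69  0010000001110011110→0 (1)
 70  0100000011100111101→0 (1)
 71  1000000111001111011→1 (1)
 72  0000001110011110111→0 (0)
 73  0000011100111101110→0 (1)
 74  0000111001111011101→0 (1)
 75  0001110011110111011→0 (1)
 76  0011100111101110111→0 (1)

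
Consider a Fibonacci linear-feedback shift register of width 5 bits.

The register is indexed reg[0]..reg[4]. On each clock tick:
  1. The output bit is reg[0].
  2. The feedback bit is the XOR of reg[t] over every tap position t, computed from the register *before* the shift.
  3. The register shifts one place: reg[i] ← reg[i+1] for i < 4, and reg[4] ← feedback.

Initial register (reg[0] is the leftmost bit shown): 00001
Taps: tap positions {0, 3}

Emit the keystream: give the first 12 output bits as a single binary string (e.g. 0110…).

000010101110

step | reg (before) | out | fb
   0 | 00001 | 0 | 0
   1 | 00010 | 0 | 1
   2 | 00101 | 0 | 0
   3 | 01010 | 0 | 1
   4 | 10101 | 1 | 1
   5 | 01011 | 0 | 1
   6 | 10111 | 1 | 0
   7 | 01110 | 0 | 1
   8 | 11101 | 1 | 1
   9 | 11011 | 1 | 0
  10 | 10110 | 1 | 0
  11 | 01100 | 0 | 0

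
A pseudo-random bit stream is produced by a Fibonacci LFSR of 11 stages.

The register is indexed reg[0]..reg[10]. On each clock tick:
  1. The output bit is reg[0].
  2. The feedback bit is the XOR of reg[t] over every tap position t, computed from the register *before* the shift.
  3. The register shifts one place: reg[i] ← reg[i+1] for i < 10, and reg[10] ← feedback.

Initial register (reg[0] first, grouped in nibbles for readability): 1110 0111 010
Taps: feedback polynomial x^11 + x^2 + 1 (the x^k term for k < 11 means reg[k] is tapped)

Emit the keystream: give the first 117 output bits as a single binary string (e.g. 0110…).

tick  register→output (feedback)
  0  11100111010→1 (0)
  1  11001110100→1 (1)
  2  10011101001→1 (1)
  3  00111010011→0 (1)
  4  01110100111→0 (1)
  5  11101001111→1 (0)
  6  11010011110→1 (1)
  7  10100111101→1 (0)
  8  01001111010→0 (0)
  9  10011110100→1 (1)
 10  00111101001→0 (1)
 11  01111010011→0 (1)
 12  11110100111→1 (0)
 13  11101001110→1 (0)
 14  11010011100→1 (1)
 15  10100111001→1 (0)
 16  01001110010→0 (0)
 17  10011100100→1 (1)
 18  00111001001→0 (1)
 19  01110010011→0 (1)
 20  11100100111→1 (0)
 21  11001001110→1 (1)
 22  10010011101→1 (1)
 23  00100111011→0 (1)
 24  01001110111→0 (0)
 25  10011101110→1 (1)
 26  00111011101→0 (1)
 27  01110111011→0 (1)
 28  11101110111→1 (0)
 29  11011101110→1 (1)
 30  10111011101→1 (0)
 31  01110111010→0 (1)
 32  11101110101→1 (0)
 33  11011101010→1 (1)
 34  10111010101→1 (0)
 35  01110101010→0 (1)
 36  11101010101→1 (0)
 37  11010101010→1 (1)
 38  10101010101→1 (0)
 39  01010101010→0 (0)
 40  10101010100→1 (0)
 41  01010101000→0 (0)
 42  10101010000→1 (0)
 43  01010100000→0 (0)
 44  10101000000→1 (0)
 45  01010000000→0 (0)
 46  10100000000→1 (0)
 47  01000000000→0 (0)
 48  10000000000→1 (1)
 49  00000000001→0 (0)
 50  00000000010→0 (0)
 51  00000000100→0 (0)
 52  00000001000→0 (0)
 53  00000010000→0 (0)
 54  00000100000→0 (0)
 55  00001000000→0 (0)
 56  00010000000→0 (0)
 57  00100000000→0 (1)
 58  01000000001→0 (0)
 59  10000000010→1 (1)
 60  00000000101→0 (0)
 61  00000001010→0 (0)
 62  00000010100→0 (0)
 63  00000101000→0 (0)
 64  00001010000→0 (0)
 65  00010100000→0 (0)
 66  00101000000→0 (1)
 67  01010000001→0 (0)
 68  10100000010→1 (0)
 69  01000000100→0 (0)
 70  10000001000→1 (1)
 71  00000010001→0 (0)
 72  00000100010→0 (0)
 73  00001000100→0 (0)
 74  00010001000→0 (0)
 75  00100010000→0 (1)
 76  01000100001→0 (0)
 77  10001000010→1 (1)
 78  00010000101→0 (0)
 79  00100001010→0 (1)
 80  01000010101→0 (0)
 81  10000101010→1 (1)
 82  00001010101→0 (0)
 83  00010101010→0 (0)
 84  00101010100→0 (1)
 85  01010101001→0 (0)
 86  10101010010→1 (0)
 87  01010100100→0 (0)
 88  10101001000→1 (0)
 89  01010010000→0 (0)
 90  10100100000→1 (0)
 91  01001000000→0 (0)
 92  10010000000→1 (1)
 93  00100000001→0 (1)
 94  01000000011→0 (0)
 95  10000000110→1 (1)
 96  00000001101→0 (0)
 97  00000011010→0 (0)
 98  00000110100→0 (0)
 99  00001101000→0 (0)
100  00011010000→0 (0)
101  00110100000→0 (1)
102  01101000001→0 (1)
103  11010000011→1 (1)
104  10100000111→1 (0)
105  01000001110→0 (0)
106  10000011100→1 (1)
107  00000111001→0 (0)
108  00001110010→0 (0)
109  00011100100→0 (0)
110  00111001000→0 (1)
111  01110010001→0 (1)
112  11100100011→1 (0)
113  11001000110→1 (1)
114  10010001101→1 (1)
115  00100011011→0 (1)
116  01000110111→0 (0)

111001110100111101001110010011101110111010101010100000000001000000001010000001000100001010101001000000011010000011100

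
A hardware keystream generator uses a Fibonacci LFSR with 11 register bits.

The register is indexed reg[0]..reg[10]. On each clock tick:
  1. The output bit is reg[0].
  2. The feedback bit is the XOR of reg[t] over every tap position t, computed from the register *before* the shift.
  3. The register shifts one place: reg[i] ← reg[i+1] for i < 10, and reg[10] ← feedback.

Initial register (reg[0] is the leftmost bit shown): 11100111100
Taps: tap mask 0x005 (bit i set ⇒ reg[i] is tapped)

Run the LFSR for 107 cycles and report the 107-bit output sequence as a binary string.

11100111100011110011011001111101111100010100011010001011100101001011100011001011011111001101000111110010110

tick  register→output (feedback)
  0  11100111100→1 (0)
  1  11001111000→1 (1)
  2  10011110001→1 (1)
  3  00111100011→0 (1)
  4  01111000111→0 (1)
  5  11110001111→1 (0)
  6  11100011110→1 (0)
  7  11000111100→1 (1)
  8  10001111001→1 (1)
  9  00011110011→0 (0)
 10  00111100110→0 (1)
 11  01111001101→0 (1)
 12  11110011011→1 (0)
 13  11100110110→1 (0)
 14  11001101100→1 (1)
 15  10011011001→1 (1)
 16  00110110011→0 (1)
 17  01101100111→0 (1)
 18  11011001111→1 (1)
 19  10110011111→1 (0)
 20  01100111110→0 (1)
 21  11001111101→1 (1)
 22  10011111011→1 (1)
 23  00111110111→0 (1)
 24  01111101111→0 (1)
 25  11111011111→1 (0)
 26  11110111110→1 (0)
 27  11101111100→1 (0)
 28  11011111000→1 (1)
 29  10111110001→1 (0)
 30  01111100010→0 (1)
 31  11111000101→1 (0)
 32  11110001010→1 (0)
 33  11100010100→1 (0)
 34  11000101000→1 (1)
 35  10001010001→1 (1)
 36  00010100011→0 (0)
 37  00101000110→0 (1)
 38  01010001101→0 (0)
 39  10100011010→1 (0)
 40  01000110100→0 (0)
 41  10001101000→1 (1)
 42  00011010001→0 (0)
 43  00110100010→0 (1)
 44  01101000101→0 (1)
 45  11010001011→1 (1)
 46  10100010111→1 (0)
 47  01000101110→0 (0)
 48  10001011100→1 (1)
 49  00010111001→0 (0)
 50  00101110010→0 (1)
 51  01011100101→0 (0)
 52  10111001010→1 (0)
 53  01110010100→0 (1)
 54  11100101001→1 (0)
 55  11001010010→1 (1)
 56  10010100101→1 (1)
 57  00101001011→0 (1)
 58  01010010111→0 (0)
 59  10100101110→1 (0)
 60  01001011100→0 (0)
 61  10010111000→1 (1)
 62  00101110001→0 (1)
 63  01011100011→0 (0)
 64  10111000110→1 (0)
 65  01110001100→0 (1)
 66  11100011001→1 (0)
 67  11000110010→1 (1)
 68  10001100101→1 (1)
 69  00011001011→0 (0)
 70  00110010110→0 (1)
 71  01100101101→0 (1)
 72  11001011011→1 (1)
 73  10010110111→1 (1)
 74  00101101111→0 (1)
 75  01011011111→0 (0)
 76  10110111110→1 (0)
 77  01101111100→0 (1)
 78  11011111001→1 (1)
 79  10111110011→1 (0)
 80  01111100110→0 (1)
 81  11111001101→1 (0)
 82  11110011010→1 (0)
 83  11100110100→1 (0)
 84  11001101000→1 (1)
 85  10011010001→1 (1)
 86  00110100011→0 (1)
 87  01101000111→0 (1)
 88  11010001111→1 (1)
 89  10100011111→1 (0)
 90  01000111110→0 (0)
 91  10001111100→1 (1)
 92  00011111001→0 (0)
 93  00111110010→0 (1)
 94  01111100101→0 (1)
 95  11111001011→1 (0)
 96  11110010110→1 (0)
 97  11100101100→1 (0)
 98  11001011000→1 (1)
 99  10010110001→1 (1)
100  00101100011→0 (1)
101  01011000111→0 (0)
102  10110001110→1 (0)
103  01100011100→0 (1)
104  11000111001→1 (1)
105  10001110011→1 (1)
106  00011100111→0 (0)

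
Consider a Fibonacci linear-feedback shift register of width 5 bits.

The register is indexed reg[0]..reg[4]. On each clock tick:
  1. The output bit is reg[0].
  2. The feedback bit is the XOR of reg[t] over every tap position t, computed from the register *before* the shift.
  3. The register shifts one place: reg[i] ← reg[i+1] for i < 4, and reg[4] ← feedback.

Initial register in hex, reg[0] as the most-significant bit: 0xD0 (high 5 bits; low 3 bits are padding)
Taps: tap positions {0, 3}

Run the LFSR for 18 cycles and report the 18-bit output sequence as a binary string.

tick  register→output (feedback)
  0  11010→1 (0)
  1  10100→1 (1)
  2  01001→0 (0)
  3  10010→1 (0)
  4  00100→0 (0)
  5  01000→0 (0)
  6  10000→1 (1)
  7  00001→0 (0)
  8  00010→0 (1)
  9  00101→0 (0)
 10  01010→0 (1)
 11  10101→1 (1)
 12  01011→0 (1)
 13  10111→1 (0)
 14  01110→0 (1)
 15  11101→1 (1)
 16  11011→1 (0)
 17  10110→1 (0)

110100100001010111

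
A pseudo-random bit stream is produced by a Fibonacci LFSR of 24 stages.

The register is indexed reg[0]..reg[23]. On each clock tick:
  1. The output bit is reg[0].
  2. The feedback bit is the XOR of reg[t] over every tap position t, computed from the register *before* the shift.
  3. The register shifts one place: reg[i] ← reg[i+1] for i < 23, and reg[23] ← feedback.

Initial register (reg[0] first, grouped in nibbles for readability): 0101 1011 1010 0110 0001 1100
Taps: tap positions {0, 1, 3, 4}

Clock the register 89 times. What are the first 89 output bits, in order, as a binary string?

01011011101001100001110010001011101110110000100101111010101001011100011111110000100111000

step | reg (before) | out | fb
   0 | 010110111010011000011100 | 0 | 1
   1 | 101101110100110000111001 | 1 | 0
   2 | 011011101001100001110010 | 0 | 0
   3 | 110111010011000011100100 | 1 | 0
   4 | 101110100110000111001000 | 1 | 1
   5 | 011101001100001110010001 | 0 | 0
   6 | 111010011000011100100010 | 1 | 1
   7 | 110100110000111001000101 | 1 | 1
   8 | 101001100001110010001011 | 1 | 1
   9 | 010011000011100100010111 | 0 | 0
  10 | 100110000111001000101110 | 1 | 1
  11 | 001100001110010001011101 | 0 | 1
  12 | 011000011100100010111011 | 0 | 1
  13 | 110000111001000101110111 | 1 | 0
  14 | 100001110010001011101110 | 1 | 1
  15 | 000011100100010111011101 | 0 | 1
  16 | 000111001000101110111011 | 0 | 0
  17 | 001110010001011101110110 | 0 | 0
  18 | 011100100010111011101100 | 0 | 0
  19 | 111001000101110111011000 | 1 | 0
  20 | 110010001011101110110000 | 1 | 1
  21 | 100100010111011101100001 | 1 | 0
  22 | 001000101110111011000010 | 0 | 0
  23 | 010001011101110110000100 | 0 | 1
  24 | 100010111011101100001001 | 1 | 0
  25 | 000101110111011000010010 | 0 | 1
  26 | 001011101110110000100101 | 0 | 1
  27 | 010111011101100001001011 | 0 | 1
  28 | 101110111011000010010111 | 1 | 1
  29 | 011101110110000100101111 | 0 | 0
  30 | 111011101100001001011110 | 1 | 1
  31 | 110111011000010010111101 | 1 | 0
  32 | 101110110000100101111010 | 1 | 1
  33 | 011101100001001011110101 | 0 | 0
  34 | 111011000010010111101010 | 1 | 1
  35 | 110110000100101111010101 | 1 | 0
  36 | 101100001001011110101010 | 1 | 0
  37 | 011000010010111101010100 | 0 | 1
  38 | 110000100101111010101001 | 1 | 0
  39 | 100001001011110101010010 | 1 | 1
  40 | 000010010111101010100101 | 0 | 1
  41 | 000100101111010101001011 | 0 | 1
  42 | 001001011110101010010111 | 0 | 0
  43 | 010010111101010100101110 | 0 | 0
  44 | 100101111010101001011100 | 1 | 0
  45 | 001011110101010010111000 | 0 | 1
  46 | 010111101010100101110001 | 0 | 1
  47 | 101111010101001011100011 | 1 | 1
  48 | 011110101010010111000111 | 0 | 1
  49 | 111101010100101110001111 | 1 | 1
  50 | 111010101001011100011111 | 1 | 1
  51 | 110101010010111000111111 | 1 | 1
  52 | 101010100101110001111111 | 1 | 0
  53 | 010101001011100011111110 | 0 | 0
  54 | 101010010111000111111100 | 1 | 0
  55 | 010100101110001111111000 | 0 | 0
  56 | 101001011100011111110000 | 1 | 1
  57 | 010010111000111111100001 | 0 | 0
  58 | 100101110001111111000010 | 1 | 0
  59 | 001011100011111110000100 | 0 | 1
  60 | 010111000111111100001001 | 0 | 1
  61 | 101110001111111000010011 | 1 | 1
  62 | 011100011111110000100111 | 0 | 0
  63 | 111000111111100001001110 | 1 | 0
  64 | 110001111111000010011100 | 1 | 0
  65 | 100011111110000100111000 | 1 | 0
  66 | 000111111100001001110000 | 0 | 0
  67 | 001111111000010011100000 | 0 | 0
  68 | 011111110000100111000000 | 0 | 1
  69 | 111111100001001110000001 | 1 | 0
  70 | 111111000010011100000010 | 1 | 0
  71 | 111110000100111000000100 | 1 | 0
  72 | 111100001001110000001000 | 1 | 1
  73 | 111000010011100000010001 | 1 | 0
  74 | 110000100111000000100010 | 1 | 0
  75 | 100001001110000001000100 | 1 | 1
  76 | 000010011100000010001001 | 0 | 1
  77 | 000100111000000100010011 | 0 | 1
  78 | 001001110000001000100111 | 0 | 0
  79 | 010011100000010001001110 | 0 | 0
  80 | 100111000000100010011100 | 1 | 1
  81 | 001110000001000100111001 | 0 | 0
  82 | 011100000010001001110010 | 0 | 0
  83 | 111000000100010011100100 | 1 | 0
  84 | 110000001000100111001000 | 1 | 0
  85 | 100000010001001110010000 | 1 | 1
  86 | 000000100010011100100001 | 0 | 0
  87 | 000001000100111001000010 | 0 | 0
  88 | 000010001001110010000100 | 0 | 1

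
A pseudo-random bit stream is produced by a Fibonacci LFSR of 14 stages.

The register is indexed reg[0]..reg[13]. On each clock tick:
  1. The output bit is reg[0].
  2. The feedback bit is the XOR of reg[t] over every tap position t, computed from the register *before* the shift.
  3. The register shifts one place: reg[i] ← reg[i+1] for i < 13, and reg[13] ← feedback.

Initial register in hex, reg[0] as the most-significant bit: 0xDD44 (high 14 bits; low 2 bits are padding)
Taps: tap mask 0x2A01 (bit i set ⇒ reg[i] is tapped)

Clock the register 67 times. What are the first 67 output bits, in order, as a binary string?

1101110101000110111010100000110001111000101111010011011011101011010

step | reg (before) | out | fb
   0 | 11011101010001 | 1 | 1
   1 | 10111010100011 | 1 | 0
   2 | 01110101000110 | 0 | 1
   3 | 11101010001101 | 1 | 1
   4 | 11010100011011 | 1 | 1
   5 | 10101000110111 | 1 | 0
   6 | 01010001101110 | 0 | 1
   7 | 10100011011101 | 1 | 0
   8 | 01000110111010 | 0 | 1
   9 | 10001101110101 | 1 | 0
  10 | 00011011101010 | 0 | 0
  11 | 00110111010100 | 0 | 0
  12 | 01101110101000 | 0 | 0
  13 | 11011101010000 | 1 | 0
  14 | 10111010100000 | 1 | 1
  15 | 01110101000001 | 0 | 1
  16 | 11101010000011 | 1 | 0
  17 | 11010100000110 | 1 | 0
  18 | 10101000001100 | 1 | 0
  19 | 01010000011000 | 0 | 1
  20 | 10100000110001 | 1 | 1
  21 | 01000001100011 | 0 | 1
  22 | 10000011000111 | 1 | 1
  23 | 00000110001111 | 0 | 0
  24 | 00001100011110 | 0 | 0
  25 | 00011000111100 | 0 | 0
  26 | 00110001111000 | 0 | 1
  27 | 01100011110001 | 0 | 0
  28 | 11000111100010 | 1 | 1
  29 | 10001111000101 | 1 | 1
  30 | 00011110001011 | 0 | 1
  31 | 00111100010111 | 0 | 1
  32 | 01111000101111 | 0 | 0
  33 | 11110001011110 | 1 | 1
  34 | 11100010111101 | 1 | 0
  35 | 11000101111010 | 1 | 0
  36 | 10001011110100 | 1 | 1
  37 | 00010111101001 | 0 | 1
  38 | 00101111010011 | 0 | 0
  39 | 01011110100110 | 0 | 1
  40 | 10111101001101 | 1 | 1
  41 | 01111010011011 | 0 | 0
  42 | 11110100110110 | 1 | 1
  43 | 11101001101101 | 1 | 1
  44 | 11010011011011 | 1 | 1
  45 | 10100110110111 | 1 | 0
  46 | 01001101101110 | 0 | 1
  47 | 10011011011101 | 1 | 0
  48 | 00110110111010 | 0 | 1
  49 | 01101101110101 | 0 | 1
  50 | 11011011101011 | 1 | 0
  51 | 10110111010110 | 1 | 1
  52 | 01101110101101 | 0 | 0
  53 | 11011101011010 | 1 | 0
  54 | 10111010110100 | 1 | 1
  55 | 01110101101001 | 0 | 1
  56 | 11101011010011 | 1 | 1
  57 | 11010110100111 | 1 | 1
  58 | 10101101001111 | 1 | 1
  59 | 01011010011111 | 0 | 1
  60 | 10110100111111 | 1 | 0
  61 | 01101001111110 | 0 | 0
  62 | 11010011111100 | 1 | 1
  63 | 10100111111001 | 1 | 1
  64 | 01001111110011 | 0 | 0
  65 | 10011111100110 | 1 | 0
  66 | 00111111001100 | 0 | 1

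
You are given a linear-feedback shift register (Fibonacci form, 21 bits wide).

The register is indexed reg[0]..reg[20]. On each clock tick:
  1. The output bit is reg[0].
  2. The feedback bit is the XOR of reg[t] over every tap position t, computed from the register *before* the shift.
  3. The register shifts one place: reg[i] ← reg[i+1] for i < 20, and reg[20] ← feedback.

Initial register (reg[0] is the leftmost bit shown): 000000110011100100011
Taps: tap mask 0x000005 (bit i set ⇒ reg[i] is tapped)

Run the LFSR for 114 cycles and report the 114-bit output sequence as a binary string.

step | reg (before) | out | fb
   0 | 000000110011100100011 | 0 | 0
   1 | 000001100111001000110 | 0 | 0
   2 | 000011001110010001100 | 0 | 0
   3 | 000110011100100011000 | 0 | 0
   4 | 001100111001000110000 | 0 | 1
   5 | 011001110010001100001 | 0 | 1
   6 | 110011100100011000011 | 1 | 1
   7 | 100111001000110000111 | 1 | 1
   8 | 001110010001100001111 | 0 | 1
   9 | 011100100011000011111 | 0 | 1
  10 | 111001000110000111111 | 1 | 0
  11 | 110010001100001111110 | 1 | 1
  12 | 100100011000011111101 | 1 | 1
  13 | 001000110000111111011 | 0 | 1
  14 | 010001100001111110111 | 0 | 0
  15 | 100011000011111101110 | 1 | 1
  16 | 000110000111111011101 | 0 | 0
  17 | 001100001111110111010 | 0 | 1
  18 | 011000011111101110101 | 0 | 1
  19 | 110000111111011101011 | 1 | 1
  20 | 100001111110111010111 | 1 | 1
  21 | 000011111101110101111 | 0 | 0
  22 | 000111111011101011110 | 0 | 0
  23 | 001111110111010111100 | 0 | 1
  24 | 011111101110101111001 | 0 | 1
  25 | 111111011101011110011 | 1 | 0
  26 | 111110111010111100110 | 1 | 0
  27 | 111101110101111001100 | 1 | 0
  28 | 111011101011110011000 | 1 | 0
  29 | 110111010111100110000 | 1 | 1
  30 | 101110101111001100001 | 1 | 0
  31 | 011101011110011000010 | 0 | 1
  32 | 111010111100110000101 | 1 | 0
  33 | 110101111001100001010 | 1 | 1
  34 | 101011110011000010101 | 1 | 0
  35 | 010111100110000101010 | 0 | 0
  36 | 101111001100001010100 | 1 | 0
  37 | 011110011000010101000 | 0 | 1
  38 | 111100110000101010001 | 1 | 0
  39 | 111001100001010100010 | 1 | 0
  40 | 110011000010101000100 | 1 | 1
  41 | 100110000101010001001 | 1 | 1
  42 | 001100001010100010011 | 0 | 1
  43 | 011000010101000100111 | 0 | 1
  44 | 110000101010001001111 | 1 | 1
  45 | 100001010100010011111 | 1 | 1
  46 | 000010101000100111111 | 0 | 0
  47 | 000101010001001111110 | 0 | 0
  48 | 001010100010011111100 | 0 | 1
  49 | 010101000100111111001 | 0 | 0
  50 | 101010001001111110010 | 1 | 0
  51 | 010100010011111100100 | 0 | 0
  52 | 101000100111111001000 | 1 | 0
  53 | 010001001111110010000 | 0 | 0
  54 | 100010011111100100000 | 1 | 1
  55 | 000100111111001000001 | 0 | 0
  56 | 001001111110010000010 | 0 | 1
  57 | 010011111100100000101 | 0 | 0
  58 | 100111111001000001010 | 1 | 1
  59 | 001111110010000010101 | 0 | 1
  60 | 011111100100000101011 | 0 | 1
  61 | 111111001000001010111 | 1 | 0
  62 | 111110010000010101110 | 1 | 0
  63 | 111100100000101011100 | 1 | 0
  64 | 111001000001010111000 | 1 | 0
  65 | 110010000010101110000 | 1 | 1
  66 | 100100000101011100001 | 1 | 1
  67 | 001000001010111000011 | 0 | 1
  68 | 010000010101110000111 | 0 | 0
  69 | 100000101011100001110 | 1 | 1
  70 | 000001010111000011101 | 0 | 0
  71 | 000010101110000111010 | 0 | 0
  72 | 000101011100001110100 | 0 | 0
  73 | 001010111000011101000 | 0 | 1
  74 | 010101110000111010001 | 0 | 0
  75 | 101011100001110100010 | 1 | 0
  76 | 010111000011101000100 | 0 | 0
  77 | 101110000111010001000 | 1 | 0
  78 | 011100001110100010000 | 0 | 1
  79 | 111000011101000100001 | 1 | 0
  80 | 110000111010001000010 | 1 | 1
  81 | 100001110100010000101 | 1 | 1
  82 | 000011101000100001011 | 0 | 0
  83 | 000111010001000010110 | 0 | 0
  84 | 001110100010000101100 | 0 | 1
  85 | 011101000100001011001 | 0 | 1
  86 | 111010001000010110011 | 1 | 0
  87 | 110100010000101100110 | 1 | 1
  88 | 101000100001011001101 | 1 | 0
  89 | 010001000010110011010 | 0 | 0
  90 | 100010000101100110100 | 1 | 1
  91 | 000100001011001101001 | 0 | 0
  92 | 001000010110011010010 | 0 | 1
  93 | 010000101100110100101 | 0 | 0
  94 | 100001011001101001010 | 1 | 1
  95 | 000010110011010010101 | 0 | 0
  96 | 000101100110100101010 | 0 | 0
  97 | 001011001101001010100 | 0 | 1
  98 | 010110011010010101001 | 0 | 0
  99 | 101100110100101010010 | 1 | 0
 100 | 011001101001010100100 | 0 | 1
 101 | 110011010010101001001 | 1 | 1
 102 | 100110100101010010011 | 1 | 1
 103 | 001101001010100100111 | 0 | 1
 104 | 011010010101001001111 | 0 | 1
 105 | 110100101010010011111 | 1 | 1
 106 | 101001010100100111111 | 1 | 0
 107 | 010010101001001111110 | 0 | 0
 108 | 100101010010011111100 | 1 | 1
 109 | 001010100100111111001 | 0 | 1
 110 | 010101001001111110011 | 0 | 0
 111 | 101010010011111100110 | 1 | 0
 112 | 010100100111111001100 | 0 | 0
 113 | 101001001111110011000 | 1 | 0

000000110011100100011000011111101110101111001100001010100010011111100100000101011100001110100010000101100110100101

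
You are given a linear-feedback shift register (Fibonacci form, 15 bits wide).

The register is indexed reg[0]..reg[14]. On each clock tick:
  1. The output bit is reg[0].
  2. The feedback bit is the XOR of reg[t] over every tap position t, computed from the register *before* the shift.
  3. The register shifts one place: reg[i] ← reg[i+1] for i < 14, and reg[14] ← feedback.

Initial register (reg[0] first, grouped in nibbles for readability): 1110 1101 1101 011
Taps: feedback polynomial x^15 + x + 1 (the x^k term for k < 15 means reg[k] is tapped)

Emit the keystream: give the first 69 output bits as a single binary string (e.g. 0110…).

step | reg (before) | out | fb
   0 | 111011011101011 | 1 | 0
   1 | 110110111010110 | 1 | 0
   2 | 101101110101100 | 1 | 1
   3 | 011011101011001 | 0 | 1
   4 | 110111010110011 | 1 | 0
   5 | 101110101100110 | 1 | 1
   6 | 011101011001101 | 0 | 1
   7 | 111010110011011 | 1 | 0
   8 | 110101100110110 | 1 | 0
   9 | 101011001101100 | 1 | 1
  10 | 010110011011001 | 0 | 1
  11 | 101100110110011 | 1 | 1
  12 | 011001101100111 | 0 | 1
  13 | 110011011001111 | 1 | 0
  14 | 100110110011110 | 1 | 1
  15 | 001101100111101 | 0 | 0
  16 | 011011001111010 | 0 | 1
  17 | 110110011110101 | 1 | 0
  18 | 101100111101010 | 1 | 1
  19 | 011001111010101 | 0 | 1
  20 | 110011110101011 | 1 | 0
  21 | 100111101010110 | 1 | 1
  22 | 001111010101101 | 0 | 0
  23 | 011110101011010 | 0 | 1
  24 | 111101010110101 | 1 | 0
  25 | 111010101101010 | 1 | 0
  26 | 110101011010100 | 1 | 0
  27 | 101010110101000 | 1 | 1
  28 | 010101101010001 | 0 | 1
  29 | 101011010100011 | 1 | 1
  30 | 010110101000111 | 0 | 1
  31 | 101101010001111 | 1 | 1
  32 | 011010100011111 | 0 | 1
  33 | 110101000111111 | 1 | 0
  34 | 101010001111110 | 1 | 1
  35 | 010100011111101 | 0 | 1
  36 | 101000111111011 | 1 | 1
  37 | 010001111110111 | 0 | 1
  38 | 100011111101111 | 1 | 1
  39 | 000111111011111 | 0 | 0
  40 | 001111110111110 | 0 | 0
  41 | 011111101111100 | 0 | 1
  42 | 111111011111001 | 1 | 0
  43 | 111110111110010 | 1 | 0
  44 | 111101111100100 | 1 | 0
  45 | 111011111001000 | 1 | 0
  46 | 110111110010000 | 1 | 0
  47 | 101111100100000 | 1 | 1
  48 | 011111001000001 | 0 | 1
  49 | 111110010000011 | 1 | 0
  50 | 111100100000110 | 1 | 0
  51 | 111001000001100 | 1 | 0
  52 | 110010000011000 | 1 | 0
  53 | 100100000110000 | 1 | 1
  54 | 001000001100001 | 0 | 0
  55 | 010000011000010 | 0 | 1
  56 | 100000110000101 | 1 | 1
  57 | 000001100001011 | 0 | 0
  58 | 000011000010110 | 0 | 0
  59 | 000110000101100 | 0 | 0
  60 | 001100001011000 | 0 | 0
  61 | 011000010110000 | 0 | 1
  62 | 110000101100001 | 1 | 0
  63 | 100001011000010 | 1 | 1
  64 | 000010110000101 | 0 | 0
  65 | 000101100001010 | 0 | 0
  66 | 001011000010100 | 0 | 0
  67 | 010110000101000 | 0 | 1
  68 | 101100001010001 | 1 | 1

111011011101011001101100111101010110101000111111011111001000001100001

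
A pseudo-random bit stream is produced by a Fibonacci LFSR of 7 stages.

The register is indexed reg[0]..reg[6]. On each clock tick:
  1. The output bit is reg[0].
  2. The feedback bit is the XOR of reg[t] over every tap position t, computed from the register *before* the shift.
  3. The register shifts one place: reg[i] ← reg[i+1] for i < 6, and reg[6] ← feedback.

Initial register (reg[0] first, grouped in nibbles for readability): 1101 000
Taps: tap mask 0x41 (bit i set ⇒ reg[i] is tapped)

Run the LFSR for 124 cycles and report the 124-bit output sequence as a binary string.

k : reg_k → out_k, fb_k
0: 1101000 → 1, fb=1
1: 1010001 → 1, fb=0
2: 0100010 → 0, fb=0
3: 1000100 → 1, fb=1
4: 0001001 → 0, fb=1
5: 0010011 → 0, fb=1
6: 0100111 → 0, fb=1
7: 1001111 → 1, fb=0
8: 0011110 → 0, fb=0
9: 0111100 → 0, fb=0
10: 1111000 → 1, fb=1
11: 1110001 → 1, fb=0
12: 1100010 → 1, fb=1
13: 1000101 → 1, fb=0
14: 0001010 → 0, fb=0
15: 0010100 → 0, fb=0
16: 0101000 → 0, fb=0
17: 1010000 → 1, fb=1
18: 0100001 → 0, fb=1
19: 1000011 → 1, fb=0
20: 0000110 → 0, fb=0
21: 0001100 → 0, fb=0
22: 0011000 → 0, fb=0
23: 0110000 → 0, fb=0
24: 1100000 → 1, fb=1
25: 1000001 → 1, fb=0
26: 0000010 → 0, fb=0
27: 0000100 → 0, fb=0
28: 0001000 → 0, fb=0
29: 0010000 → 0, fb=0
30: 0100000 → 0, fb=0
31: 1000000 → 1, fb=1
32: 0000001 → 0, fb=1
33: 0000011 → 0, fb=1
34: 0000111 → 0, fb=1
35: 0001111 → 0, fb=1
36: 0011111 → 0, fb=1
37: 0111111 → 0, fb=1
38: 1111111 → 1, fb=0
39: 1111110 → 1, fb=1
40: 1111101 → 1, fb=0
41: 1111010 → 1, fb=1
42: 1110101 → 1, fb=0
43: 1101010 → 1, fb=1
44: 1010101 → 1, fb=0
45: 0101010 → 0, fb=0
46: 1010100 → 1, fb=1
47: 0101001 → 0, fb=1
48: 1010011 → 1, fb=0
49: 0100110 → 0, fb=0
50: 1001100 → 1, fb=1
51: 0011001 → 0, fb=1
52: 0110011 → 0, fb=1
53: 1100111 → 1, fb=0
54: 1001110 → 1, fb=1
55: 0011101 → 0, fb=1
56: 0111011 → 0, fb=1
57: 1110111 → 1, fb=0
58: 1101110 → 1, fb=1
59: 1011101 → 1, fb=0
60: 0111010 → 0, fb=0
61: 1110100 → 1, fb=1
62: 1101001 → 1, fb=0
63: 1010010 → 1, fb=1
64: 0100101 → 0, fb=1
65: 1001011 → 1, fb=0
66: 0010110 → 0, fb=0
67: 0101100 → 0, fb=0
68: 1011000 → 1, fb=1
69: 0110001 → 0, fb=1
70: 1100011 → 1, fb=0
71: 1000110 → 1, fb=1
72: 0001101 → 0, fb=1
73: 0011011 → 0, fb=1
74: 0110111 → 0, fb=1
75: 1101111 → 1, fb=0
76: 1011110 → 1, fb=1
77: 0111101 → 0, fb=1
78: 1111011 → 1, fb=0
79: 1110110 → 1, fb=1
80: 1101101 → 1, fb=0
81: 1011010 → 1, fb=1
82: 0110101 → 0, fb=1
83: 1101011 → 1, fb=0
84: 1010110 → 1, fb=1
85: 0101101 → 0, fb=1
86: 1011011 → 1, fb=0
87: 0110110 → 0, fb=0
88: 1101100 → 1, fb=1
89: 1011001 → 1, fb=0
90: 0110010 → 0, fb=0
91: 1100100 → 1, fb=1
92: 1001001 → 1, fb=0
93: 0010010 → 0, fb=0
94: 0100100 → 0, fb=0
95: 1001000 → 1, fb=1
96: 0010001 → 0, fb=1
97: 0100011 → 0, fb=1
98: 1000111 → 1, fb=0
99: 0001110 → 0, fb=0
100: 0011100 → 0, fb=0
101: 0111000 → 0, fb=0
102: 1110000 → 1, fb=1
103: 1100001 → 1, fb=0
104: 1000010 → 1, fb=1
105: 0000101 → 0, fb=1
106: 0001011 → 0, fb=1
107: 0010111 → 0, fb=1
108: 0101111 → 0, fb=1
109: 1011111 → 1, fb=0
110: 0111110 → 0, fb=0
111: 1111100 → 1, fb=1
112: 1111001 → 1, fb=0
113: 1110010 → 1, fb=1
114: 1100101 → 1, fb=0
115: 1001010 → 1, fb=1
116: 0010101 → 0, fb=1
117: 0101011 → 0, fb=1
118: 1010111 → 1, fb=0
119: 0101110 → 0, fb=0
120: 1011100 → 1, fb=1
121: 0111001 → 0, fb=1
122: 1110011 → 1, fb=0
123: 1100110 → 1, fb=1

1101000100111100010100001100000100000011111110101010011001110111010010110001101111011010110110010010001110000101111100101011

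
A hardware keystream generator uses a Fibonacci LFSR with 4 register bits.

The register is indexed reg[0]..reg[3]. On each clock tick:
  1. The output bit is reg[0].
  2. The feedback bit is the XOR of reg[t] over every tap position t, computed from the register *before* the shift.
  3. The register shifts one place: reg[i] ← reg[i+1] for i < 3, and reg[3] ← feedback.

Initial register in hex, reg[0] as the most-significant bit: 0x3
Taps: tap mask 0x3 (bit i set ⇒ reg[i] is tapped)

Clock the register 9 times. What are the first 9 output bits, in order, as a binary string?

001101011

k : reg_k → out_k, fb_k
0: 0011 → 0, fb=0
1: 0110 → 0, fb=1
2: 1101 → 1, fb=0
3: 1010 → 1, fb=1
4: 0101 → 0, fb=1
5: 1011 → 1, fb=1
6: 0111 → 0, fb=1
7: 1111 → 1, fb=0
8: 1110 → 1, fb=0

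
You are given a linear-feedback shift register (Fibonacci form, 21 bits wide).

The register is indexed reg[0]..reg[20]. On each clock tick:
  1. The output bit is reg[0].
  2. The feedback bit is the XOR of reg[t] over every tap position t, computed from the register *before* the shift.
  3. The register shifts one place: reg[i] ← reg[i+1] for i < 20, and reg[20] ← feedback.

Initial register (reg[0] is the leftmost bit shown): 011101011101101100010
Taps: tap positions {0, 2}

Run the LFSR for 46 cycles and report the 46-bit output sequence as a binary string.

tick  register→output (feedback)
  0  011101011101101100010→0 (1)
  1  111010111011011000101→1 (0)
  2  110101110110110001010→1 (1)
  3  101011101101100010101→1 (0)
  4  010111011011000101010→0 (0)
  5  101110110110001010100→1 (0)
  6  011101101100010101000→0 (1)
  7  111011011000101010001→1 (0)
  8  110110110001010100010→1 (1)
  9  101101100010101000101→1 (0)
 10  011011000101010001010→0 (1)
 11  110110001010100010101→1 (1)
 12  101100010101000101011→1 (0)
 13  011000101010001010110→0 (1)
 14  110001010100010101101→1 (1)
 15  100010101000101011011→1 (1)
 16  000101010001010110111→0 (0)
 17  001010100010101101110→0 (1)
 18  010101000101011011101→0 (0)
 19  101010001010110111010→1 (0)
 20  010100010101101110100→0 (0)
 21  101000101011011101000→1 (0)
 22  010001010110111010000→0 (0)
 23  100010101101110100000→1 (1)
 24  000101011011101000001→0 (0)
 25  001010110111010000010→0 (1)
 26  010101101110100000101→0 (0)
 27  101011011101000001010→1 (0)
 28  010110111010000010100→0 (0)
 29  101101110100000101000→1 (0)
 30  011011101000001010000→0 (1)
 31  110111010000010100001→1 (1)
 32  101110100000101000011→1 (0)
 33  011101000001010000110→0 (1)
 34  111010000010100001101→1 (0)
 35  110100000101000011010→1 (1)
 36  101000001010000110101→1 (0)
 37  010000010100001101010→0 (0)
 38  100000101000011010100→1 (1)
 39  000001010000110101001→0 (0)
 40  000010100001101010010→0 (0)
 41  000101000011010100100→0 (0)
 42  001010000110101001000→0 (1)
 43  010100001101010010001→0 (0)
 44  101000011010100100010→1 (0)
 45  010000110101001000100→0 (0)

0111010111011011000101010001010110111010000010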